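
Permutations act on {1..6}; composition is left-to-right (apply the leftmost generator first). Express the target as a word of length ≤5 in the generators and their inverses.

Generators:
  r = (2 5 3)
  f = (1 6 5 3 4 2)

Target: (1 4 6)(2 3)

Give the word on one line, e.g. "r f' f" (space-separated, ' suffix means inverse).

  after r': (2 3 5)
  after f: (1 6 5)(2 4)
  after f: (1 5 6 3 4)
  after r: (1 3 4)(2 5 6)
  after f: (1 4 6)(2 3)

r' f f r f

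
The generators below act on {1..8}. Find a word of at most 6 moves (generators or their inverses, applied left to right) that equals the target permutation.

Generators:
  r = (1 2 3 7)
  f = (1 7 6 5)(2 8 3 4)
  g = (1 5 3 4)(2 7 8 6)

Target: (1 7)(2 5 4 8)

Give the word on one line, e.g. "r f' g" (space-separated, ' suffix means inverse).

  after g': (1 4 3 5)(2 6 8 7)
  after f: (1 2 5 7 8 6 3)
  after g': (1 6 5 2)(3 4)
  after f': (1 7)(2 5 4 8)

g' f g' f'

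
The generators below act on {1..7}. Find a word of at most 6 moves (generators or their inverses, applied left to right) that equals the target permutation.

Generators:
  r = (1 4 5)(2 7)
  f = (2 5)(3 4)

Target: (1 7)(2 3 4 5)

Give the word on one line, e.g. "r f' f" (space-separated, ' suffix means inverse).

f' r' f' r

  after f': (2 5)(3 4)
  after r': (1 5 7 2 4 3)
  after f': (1 2 3)(5 7)
  after r: (1 7)(2 3 4 5)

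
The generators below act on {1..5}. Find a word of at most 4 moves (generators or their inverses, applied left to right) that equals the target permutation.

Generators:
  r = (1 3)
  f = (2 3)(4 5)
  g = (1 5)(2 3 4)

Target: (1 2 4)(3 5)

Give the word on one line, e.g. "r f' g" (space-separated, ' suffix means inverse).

  after r': (1 3)
  after g': (1 2 4 3 5)
  after r: (1 2 4)(3 5)

r' g' r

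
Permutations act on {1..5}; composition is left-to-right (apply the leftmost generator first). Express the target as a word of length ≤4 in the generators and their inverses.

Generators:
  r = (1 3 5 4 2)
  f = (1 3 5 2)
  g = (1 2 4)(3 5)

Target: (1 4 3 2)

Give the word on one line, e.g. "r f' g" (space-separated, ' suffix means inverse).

r' g

  after r': (1 2 4 5 3)
  after g: (1 4 3 2)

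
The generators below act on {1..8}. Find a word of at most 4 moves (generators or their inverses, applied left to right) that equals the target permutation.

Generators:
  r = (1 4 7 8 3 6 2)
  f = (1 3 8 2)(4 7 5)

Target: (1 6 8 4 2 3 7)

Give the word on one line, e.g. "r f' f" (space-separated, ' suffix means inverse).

  after r': (1 2 6 3 8 7 4)
  after r': (1 6 8 4 2 3 7)

r' r'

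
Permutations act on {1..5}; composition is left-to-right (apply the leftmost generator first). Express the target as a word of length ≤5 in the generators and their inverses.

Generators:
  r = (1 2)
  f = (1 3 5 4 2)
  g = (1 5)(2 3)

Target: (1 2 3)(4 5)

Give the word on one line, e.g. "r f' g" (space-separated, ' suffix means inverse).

  after f: (1 3 5 4 2)
  after r: (1 3 5 4)
  after g': (1 2 3)(4 5)

f r g'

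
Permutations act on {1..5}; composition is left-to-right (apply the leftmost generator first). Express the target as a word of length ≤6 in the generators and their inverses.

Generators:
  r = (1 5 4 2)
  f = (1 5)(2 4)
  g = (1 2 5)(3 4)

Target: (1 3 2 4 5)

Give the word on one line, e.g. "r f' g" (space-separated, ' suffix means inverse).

g r' g r'

  after g: (1 2 5)(3 4)
  after r': (1 4 3 5 2)
  after g: (1 3)
  after r': (1 3 2 4 5)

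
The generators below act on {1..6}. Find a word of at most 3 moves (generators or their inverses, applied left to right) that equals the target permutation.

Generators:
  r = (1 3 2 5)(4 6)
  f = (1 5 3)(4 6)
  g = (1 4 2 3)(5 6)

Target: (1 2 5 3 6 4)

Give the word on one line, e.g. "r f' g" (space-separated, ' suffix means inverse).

g' g' f

  after g': (1 3 2 4)(5 6)
  after g': (1 2)(3 4)
  after f: (1 2 5 3 6 4)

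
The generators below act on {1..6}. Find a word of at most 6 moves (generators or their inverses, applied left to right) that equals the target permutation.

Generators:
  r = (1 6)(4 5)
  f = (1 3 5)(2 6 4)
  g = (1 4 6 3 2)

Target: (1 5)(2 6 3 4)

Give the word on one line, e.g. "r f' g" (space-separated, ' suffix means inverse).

r g f g'

  after r: (1 6)(4 5)
  after g: (1 3 2)(4 5 6)
  after f: (1 5 4)(2 3 6)
  after g': (1 5)(2 6 3 4)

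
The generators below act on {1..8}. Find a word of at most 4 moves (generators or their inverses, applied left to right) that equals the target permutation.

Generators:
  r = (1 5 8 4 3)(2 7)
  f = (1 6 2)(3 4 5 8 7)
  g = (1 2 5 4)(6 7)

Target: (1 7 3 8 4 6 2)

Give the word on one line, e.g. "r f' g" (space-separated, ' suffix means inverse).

  after r: (1 5 8 4 3)(2 7)
  after r: (1 8 3 5 4)
  after f: (1 7 3 8 4 6 2)

r r f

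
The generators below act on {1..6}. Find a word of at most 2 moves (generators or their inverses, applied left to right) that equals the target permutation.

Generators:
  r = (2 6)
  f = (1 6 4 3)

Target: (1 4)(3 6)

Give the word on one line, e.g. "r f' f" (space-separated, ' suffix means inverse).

  after f': (1 3 4 6)
  after f': (1 4)(3 6)

f' f'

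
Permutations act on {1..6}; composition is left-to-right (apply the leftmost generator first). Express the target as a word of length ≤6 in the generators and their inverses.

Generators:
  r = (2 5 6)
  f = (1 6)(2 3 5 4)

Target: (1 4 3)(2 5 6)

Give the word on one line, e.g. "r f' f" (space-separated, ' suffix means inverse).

  after f: (1 6)(2 3 5 4)
  after r: (1 2 3 6)(4 5)
  after f': (1 4 3)
  after r: (1 4 3)(2 5 6)

f r f' r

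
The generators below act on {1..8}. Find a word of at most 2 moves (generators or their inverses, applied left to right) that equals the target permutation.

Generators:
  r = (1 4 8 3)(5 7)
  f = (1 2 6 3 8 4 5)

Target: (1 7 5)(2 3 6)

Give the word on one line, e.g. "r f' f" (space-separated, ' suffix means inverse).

f' r'

  after f': (1 5 4 8 3 6 2)
  after r': (1 7 5)(2 3 6)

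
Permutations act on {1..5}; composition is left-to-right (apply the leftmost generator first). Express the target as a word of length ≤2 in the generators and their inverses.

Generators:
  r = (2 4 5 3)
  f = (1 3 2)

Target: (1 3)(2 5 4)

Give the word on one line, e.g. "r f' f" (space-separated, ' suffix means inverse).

f' r'

  after f': (1 2 3)
  after r': (1 3)(2 5 4)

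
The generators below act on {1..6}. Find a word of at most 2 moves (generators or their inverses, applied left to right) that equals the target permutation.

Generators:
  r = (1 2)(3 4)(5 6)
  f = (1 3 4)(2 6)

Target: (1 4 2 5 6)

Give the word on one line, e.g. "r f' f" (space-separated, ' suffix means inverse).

  after f: (1 3 4)(2 6)
  after r': (1 4 2 5 6)

f r'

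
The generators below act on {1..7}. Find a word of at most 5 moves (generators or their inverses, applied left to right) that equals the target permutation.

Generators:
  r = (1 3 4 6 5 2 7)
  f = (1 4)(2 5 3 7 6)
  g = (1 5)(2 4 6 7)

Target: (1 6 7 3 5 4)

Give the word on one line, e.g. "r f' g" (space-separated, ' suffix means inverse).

f g' f' g f

  after f: (1 4)(2 5 3 7 6)
  after g': (1 2)(3 6 7 4 5)
  after f': (1 6 3 7)(2 4)
  after g: (1 7 5)(2 6 3)
  after f: (1 6 7 3 5 4)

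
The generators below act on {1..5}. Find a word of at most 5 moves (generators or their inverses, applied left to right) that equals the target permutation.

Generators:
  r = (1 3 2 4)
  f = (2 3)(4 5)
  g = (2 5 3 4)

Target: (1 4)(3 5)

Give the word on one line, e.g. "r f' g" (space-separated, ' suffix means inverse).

r' f r' f'

  after r': (1 4 2 3)
  after f: (1 5 4 3)
  after r': (1 5 2 3 4)
  after f': (1 4)(3 5)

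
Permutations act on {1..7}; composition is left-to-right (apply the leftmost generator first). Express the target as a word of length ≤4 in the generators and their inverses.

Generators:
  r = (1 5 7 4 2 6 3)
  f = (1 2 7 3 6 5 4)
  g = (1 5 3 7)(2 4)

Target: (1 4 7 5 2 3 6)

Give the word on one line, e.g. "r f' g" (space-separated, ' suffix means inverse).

f g'

  after f: (1 2 7 3 6 5 4)
  after g': (1 4 7 5 2 3 6)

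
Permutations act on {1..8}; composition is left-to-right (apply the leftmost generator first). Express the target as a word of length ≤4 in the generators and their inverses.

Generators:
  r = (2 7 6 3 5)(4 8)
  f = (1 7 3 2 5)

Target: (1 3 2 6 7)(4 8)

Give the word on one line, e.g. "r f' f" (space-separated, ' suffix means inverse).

  after f': (1 5 2 3 7)
  after r': (1 3 2 6 7)(4 8)

f' r'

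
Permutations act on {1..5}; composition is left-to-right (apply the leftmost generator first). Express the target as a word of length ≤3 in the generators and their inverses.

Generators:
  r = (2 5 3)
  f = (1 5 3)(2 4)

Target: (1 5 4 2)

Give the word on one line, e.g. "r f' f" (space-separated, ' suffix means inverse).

r' f

  after r': (2 3 5)
  after f: (1 5 4 2)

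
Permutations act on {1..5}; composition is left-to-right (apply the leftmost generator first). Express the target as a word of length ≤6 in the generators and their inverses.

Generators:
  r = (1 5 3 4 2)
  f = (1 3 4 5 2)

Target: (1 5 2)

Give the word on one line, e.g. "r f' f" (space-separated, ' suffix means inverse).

r r f' f' f'

  after r: (1 5 3 4 2)
  after r: (1 3 2 5 4)
  after f': (2 4)(3 5)
  after f': (1 2 3 4 5)
  after f': (1 5 2)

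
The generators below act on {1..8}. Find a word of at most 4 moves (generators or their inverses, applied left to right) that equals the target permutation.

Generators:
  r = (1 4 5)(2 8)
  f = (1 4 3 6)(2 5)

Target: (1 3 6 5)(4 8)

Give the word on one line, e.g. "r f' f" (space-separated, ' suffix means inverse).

r f r'

  after r: (1 4 5)(2 8)
  after f: (1 3 6)(2 8 5 4)
  after r': (1 3 6 5)(4 8)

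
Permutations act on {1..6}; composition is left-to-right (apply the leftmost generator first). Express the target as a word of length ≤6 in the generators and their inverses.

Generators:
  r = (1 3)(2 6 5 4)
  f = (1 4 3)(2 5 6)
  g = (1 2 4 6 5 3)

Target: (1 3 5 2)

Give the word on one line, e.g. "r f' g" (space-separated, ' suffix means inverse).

g f r f' r

  after g: (1 2 4 6 5 3)
  after f: (1 5)(2 3 4)
  after r: (1 4 6 5 3 2)
  after f': (2 3 6)(4 5)
  after r: (1 3 5 2)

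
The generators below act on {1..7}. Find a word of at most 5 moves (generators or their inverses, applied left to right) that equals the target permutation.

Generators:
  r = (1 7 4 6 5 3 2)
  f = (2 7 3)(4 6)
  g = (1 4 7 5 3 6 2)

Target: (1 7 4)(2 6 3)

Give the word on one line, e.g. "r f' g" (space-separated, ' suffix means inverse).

f' f' g r'

  after f': (2 3 7)(4 6)
  after f': (2 7 3)
  after g: (1 4 7 6 2 5 3)
  after r': (1 7 4)(2 6 3)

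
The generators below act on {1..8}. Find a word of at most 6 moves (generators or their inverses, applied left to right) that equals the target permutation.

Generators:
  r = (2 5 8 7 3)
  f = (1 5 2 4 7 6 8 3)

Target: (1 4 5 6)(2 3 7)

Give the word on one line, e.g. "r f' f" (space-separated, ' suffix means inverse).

  after r': (2 3 7 8 5)
  after f: (1 5 4 7 3 6 8 2)
  after f: (1 2 5 7)(3 8 4 6)
  after f: (1 4 8 7 5 6)
  after r': (1 4 5 6)(2 3 7)

r' f f f r'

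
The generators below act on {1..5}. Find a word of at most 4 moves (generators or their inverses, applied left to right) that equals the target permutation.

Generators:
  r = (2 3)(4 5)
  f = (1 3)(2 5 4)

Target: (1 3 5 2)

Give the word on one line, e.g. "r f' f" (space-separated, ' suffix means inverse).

  after r': (2 3)(4 5)
  after f: (1 3 5 2)

r' f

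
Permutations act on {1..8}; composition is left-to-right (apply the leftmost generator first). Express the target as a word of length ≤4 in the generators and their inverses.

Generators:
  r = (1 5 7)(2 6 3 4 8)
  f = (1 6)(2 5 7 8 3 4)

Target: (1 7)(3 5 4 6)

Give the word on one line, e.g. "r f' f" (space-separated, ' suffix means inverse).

f' r' f f

  after f': (1 6)(2 4 3 8 7 5)
  after r': (1 2 3 4 6 7)(5 8)
  after f: (1 5 3 2 4)(6 8 7)
  after f: (1 7)(3 5 4 6)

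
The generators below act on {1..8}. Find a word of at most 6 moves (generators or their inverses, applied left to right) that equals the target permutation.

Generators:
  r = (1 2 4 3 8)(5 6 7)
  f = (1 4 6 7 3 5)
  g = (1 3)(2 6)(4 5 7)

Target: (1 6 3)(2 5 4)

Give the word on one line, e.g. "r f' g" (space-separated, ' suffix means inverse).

  after f: (1 4 6 7 3 5)
  after g: (1 5 3 7)(2 6 4)
  after f: (2 7 4)
  after f: (1 4 2 3 5)(6 7)
  after f: (1 6 3)(2 5 4)

f g f f f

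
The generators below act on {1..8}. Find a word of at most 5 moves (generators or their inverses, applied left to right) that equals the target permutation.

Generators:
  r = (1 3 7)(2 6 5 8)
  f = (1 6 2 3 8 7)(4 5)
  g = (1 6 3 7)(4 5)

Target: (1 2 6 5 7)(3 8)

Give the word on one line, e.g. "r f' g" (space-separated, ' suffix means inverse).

  after r: (1 3 7)(2 6 5 8)
  after g': (1 6 4 5 8 2)
  after f: (1 2 6 5 7)(3 8)

r g' f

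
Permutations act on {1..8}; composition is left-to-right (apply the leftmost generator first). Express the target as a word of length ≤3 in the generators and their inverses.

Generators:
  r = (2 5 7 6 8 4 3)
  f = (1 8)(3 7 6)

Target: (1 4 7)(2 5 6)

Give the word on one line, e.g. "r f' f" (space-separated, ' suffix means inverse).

f r f

  after f: (1 8)(3 7 6)
  after r: (1 4 3 6 2 5 7 8)
  after f: (1 4 7)(2 5 6)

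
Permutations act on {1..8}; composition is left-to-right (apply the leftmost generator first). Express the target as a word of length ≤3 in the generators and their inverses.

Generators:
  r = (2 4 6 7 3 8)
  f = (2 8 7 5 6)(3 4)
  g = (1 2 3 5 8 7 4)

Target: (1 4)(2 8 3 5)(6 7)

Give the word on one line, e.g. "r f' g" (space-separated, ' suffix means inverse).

  after g: (1 2 3 5 8 7 4)
  after r: (1 4)(2 8 3 5)(6 7)

g r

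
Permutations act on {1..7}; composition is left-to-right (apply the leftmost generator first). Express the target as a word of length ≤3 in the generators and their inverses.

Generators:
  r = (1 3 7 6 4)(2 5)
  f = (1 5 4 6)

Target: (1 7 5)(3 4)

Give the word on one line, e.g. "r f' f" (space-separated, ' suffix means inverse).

  after r: (1 3 7 6 4)(2 5)
  after r: (1 7 4 3 6)
  after f': (1 7 5)(3 4)

r r f'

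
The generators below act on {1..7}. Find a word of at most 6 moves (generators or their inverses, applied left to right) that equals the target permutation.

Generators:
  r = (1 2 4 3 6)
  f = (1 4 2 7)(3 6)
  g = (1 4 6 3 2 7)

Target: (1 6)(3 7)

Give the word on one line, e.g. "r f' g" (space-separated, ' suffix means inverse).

  after f': (1 7 2 4)(3 6)
  after g': (1 2)(3 4 7)
  after g': (1 3)(2 7 6 4)
  after f': (1 6)(3 7)

f' g' g' f'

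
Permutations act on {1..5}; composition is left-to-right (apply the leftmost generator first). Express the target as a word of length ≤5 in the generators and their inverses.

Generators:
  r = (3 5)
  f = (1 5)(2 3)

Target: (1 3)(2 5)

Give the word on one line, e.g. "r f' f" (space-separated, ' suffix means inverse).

r' f r'

  after r': (3 5)
  after f: (1 5 2 3)
  after r': (1 3)(2 5)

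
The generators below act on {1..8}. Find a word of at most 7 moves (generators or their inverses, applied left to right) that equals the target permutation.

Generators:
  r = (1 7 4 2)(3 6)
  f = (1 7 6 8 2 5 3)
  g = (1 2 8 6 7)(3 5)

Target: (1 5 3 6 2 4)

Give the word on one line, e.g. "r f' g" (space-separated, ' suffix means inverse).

  after f': (1 3 5 2 8 6 7)
  after r: (1 6 4 2 8 3 5)
  after r: (1 3 5 7 4)(2 8 6)
  after g': (1 5 6)(4 7)
  after r': (1 5 3 6 2 4)

f' r r g' r'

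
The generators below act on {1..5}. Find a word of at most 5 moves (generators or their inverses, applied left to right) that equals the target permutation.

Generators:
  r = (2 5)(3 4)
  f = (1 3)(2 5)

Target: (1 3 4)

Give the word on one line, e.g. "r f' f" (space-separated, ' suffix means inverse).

r f' r' r'

  after r: (2 5)(3 4)
  after f': (1 3 4)
  after r': (1 4)(2 5)
  after r': (1 3 4)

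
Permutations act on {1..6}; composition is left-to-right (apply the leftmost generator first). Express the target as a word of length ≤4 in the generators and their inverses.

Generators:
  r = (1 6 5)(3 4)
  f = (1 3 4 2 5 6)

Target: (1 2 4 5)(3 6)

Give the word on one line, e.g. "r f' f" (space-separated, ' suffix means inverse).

  after r: (1 6 5)(3 4)
  after f': (1 5 6 2 4)
  after f': (1 2 3)(4 6)
  after r: (1 2 4 5)(3 6)

r f' f' r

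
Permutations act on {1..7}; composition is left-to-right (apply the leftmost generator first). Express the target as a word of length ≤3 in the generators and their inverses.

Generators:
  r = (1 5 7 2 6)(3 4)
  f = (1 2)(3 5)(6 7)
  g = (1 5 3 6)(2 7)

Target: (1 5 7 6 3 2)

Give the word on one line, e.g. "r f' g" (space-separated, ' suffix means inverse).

g g f'

  after g: (1 5 3 6)(2 7)
  after g: (1 3)(5 6)
  after f': (1 5 7 6 3 2)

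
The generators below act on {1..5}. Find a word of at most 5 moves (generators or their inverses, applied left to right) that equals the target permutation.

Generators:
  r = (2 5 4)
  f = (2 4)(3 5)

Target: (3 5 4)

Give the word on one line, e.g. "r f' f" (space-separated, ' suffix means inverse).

r' f' r r r

  after r': (2 4 5)
  after f': (3 5 4)
  after r: (2 5)(3 4)
  after r: (2 4 3)
  after r: (3 5 4)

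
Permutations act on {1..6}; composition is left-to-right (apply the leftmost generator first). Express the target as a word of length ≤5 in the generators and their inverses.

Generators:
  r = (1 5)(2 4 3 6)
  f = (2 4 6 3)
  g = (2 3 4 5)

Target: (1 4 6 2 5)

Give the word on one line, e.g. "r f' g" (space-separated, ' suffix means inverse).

  after r: (1 5)(2 4 3 6)
  after g: (1 2 5)(3 6)
  after f: (1 4 6 2 5)

r g f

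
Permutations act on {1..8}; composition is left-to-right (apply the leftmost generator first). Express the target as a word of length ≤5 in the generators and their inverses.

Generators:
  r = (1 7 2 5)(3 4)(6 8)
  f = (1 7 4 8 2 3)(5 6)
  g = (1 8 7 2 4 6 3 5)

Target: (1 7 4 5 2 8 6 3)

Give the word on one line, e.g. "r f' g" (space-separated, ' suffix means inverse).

r r f r f'

  after r: (1 7 2 5)(3 4)(6 8)
  after r: (1 2)(5 7)
  after f: (1 3)(2 7 6 5 4 8)
  after r: (1 4 6)(3 7 8 5)
  after f': (1 7 4 5 2 8 6 3)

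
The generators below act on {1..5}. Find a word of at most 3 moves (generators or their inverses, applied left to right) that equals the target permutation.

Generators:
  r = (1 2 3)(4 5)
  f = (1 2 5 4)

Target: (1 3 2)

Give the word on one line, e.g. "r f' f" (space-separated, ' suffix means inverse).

  after r: (1 2 3)(4 5)
  after r: (1 3 2)

r r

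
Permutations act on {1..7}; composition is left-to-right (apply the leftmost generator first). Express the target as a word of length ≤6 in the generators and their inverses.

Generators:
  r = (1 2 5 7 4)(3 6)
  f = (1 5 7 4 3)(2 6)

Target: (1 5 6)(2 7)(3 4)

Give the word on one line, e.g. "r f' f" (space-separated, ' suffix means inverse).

r r f r'

  after r: (1 2 5 7 4)(3 6)
  after r: (1 5 4 2 7)
  after f: (1 7 5 3)(2 4 6)
  after r': (1 5 6)(2 7)(3 4)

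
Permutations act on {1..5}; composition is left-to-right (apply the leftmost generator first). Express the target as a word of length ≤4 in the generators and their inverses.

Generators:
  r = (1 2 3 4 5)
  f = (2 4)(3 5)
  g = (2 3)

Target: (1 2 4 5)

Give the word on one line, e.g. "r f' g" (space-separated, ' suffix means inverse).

  after g': (2 3)
  after f': (2 5 3 4)
  after f': (2 3)
  after r: (1 2 4 5)

g' f' f' r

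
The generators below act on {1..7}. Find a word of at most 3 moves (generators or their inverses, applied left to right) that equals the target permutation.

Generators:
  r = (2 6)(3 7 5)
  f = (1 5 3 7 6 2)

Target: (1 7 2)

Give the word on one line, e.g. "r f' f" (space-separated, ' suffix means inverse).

f r'

  after f: (1 5 3 7 6 2)
  after r': (1 7 2)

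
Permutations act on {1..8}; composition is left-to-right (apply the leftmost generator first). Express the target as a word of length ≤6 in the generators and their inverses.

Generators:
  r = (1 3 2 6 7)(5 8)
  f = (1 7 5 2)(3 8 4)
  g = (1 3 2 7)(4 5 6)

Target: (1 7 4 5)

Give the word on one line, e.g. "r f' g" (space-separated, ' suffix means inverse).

r g g f' g'

  after r: (1 3 2 6 7)(5 8)
  after g: (1 2 4 5 8 6)(3 7)
  after g: (1 7 2 5 8 4 6 3)
  after f': (2 7 5 3)(4 6)
  after g': (1 7 4 5)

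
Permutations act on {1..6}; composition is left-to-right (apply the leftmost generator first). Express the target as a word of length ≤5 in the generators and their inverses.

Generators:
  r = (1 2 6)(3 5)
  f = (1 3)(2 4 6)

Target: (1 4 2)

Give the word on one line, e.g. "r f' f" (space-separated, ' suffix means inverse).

r r f f

  after r: (1 2 6)(3 5)
  after r: (1 6 2)
  after f: (1 2 3)(4 6)
  after f: (1 4 2)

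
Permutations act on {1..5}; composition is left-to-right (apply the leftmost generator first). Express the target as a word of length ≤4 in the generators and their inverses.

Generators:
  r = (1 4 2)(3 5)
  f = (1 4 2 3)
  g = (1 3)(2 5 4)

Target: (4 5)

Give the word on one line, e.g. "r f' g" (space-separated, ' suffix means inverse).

  after r': (1 2 4)(3 5)
  after f': (1 4 3 5 2)
  after r': (4 5)

r' f' r'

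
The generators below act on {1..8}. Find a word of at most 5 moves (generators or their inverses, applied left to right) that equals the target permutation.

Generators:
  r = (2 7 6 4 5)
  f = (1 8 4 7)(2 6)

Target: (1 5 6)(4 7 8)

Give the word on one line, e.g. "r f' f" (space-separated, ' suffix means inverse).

  after f': (1 7 4 8)(2 6)
  after r': (1 2 7 6 5 4 8)
  after r': (1 5 6 4 8)
  after f': (1 5 2 6 8 7 4)
  after f': (1 5 6)(4 7 8)

f' r' r' f' f'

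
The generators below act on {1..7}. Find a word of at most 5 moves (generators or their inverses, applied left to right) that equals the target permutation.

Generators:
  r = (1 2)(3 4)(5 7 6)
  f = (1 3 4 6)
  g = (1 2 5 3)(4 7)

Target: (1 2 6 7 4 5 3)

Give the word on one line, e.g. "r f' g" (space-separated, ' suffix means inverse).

g r r

  after g: (1 2 5 3)(4 7)
  after r: (2 7 3)(4 6 5)
  after r: (1 2 6 7 4 5 3)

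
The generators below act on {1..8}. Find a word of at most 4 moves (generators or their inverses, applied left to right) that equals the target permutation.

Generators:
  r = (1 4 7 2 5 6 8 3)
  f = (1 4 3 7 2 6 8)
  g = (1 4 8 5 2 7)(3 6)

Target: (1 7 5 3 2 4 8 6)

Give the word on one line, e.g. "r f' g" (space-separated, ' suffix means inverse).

f' g r' f'

  after f': (1 8 6 2 7 3 4)
  after g: (1 5 2)(3 8)(6 7)
  after r': (1 2 3 6 4)(5 7)
  after f': (1 7 5 3 2 4 8 6)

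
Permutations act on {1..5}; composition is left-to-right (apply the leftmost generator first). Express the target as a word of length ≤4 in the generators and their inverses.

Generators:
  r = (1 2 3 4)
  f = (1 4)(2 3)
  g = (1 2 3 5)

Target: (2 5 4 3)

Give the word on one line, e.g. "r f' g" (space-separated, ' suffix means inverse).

f g f

  after f: (1 4)(2 3)
  after g: (1 4 2 5)
  after f: (2 5 4 3)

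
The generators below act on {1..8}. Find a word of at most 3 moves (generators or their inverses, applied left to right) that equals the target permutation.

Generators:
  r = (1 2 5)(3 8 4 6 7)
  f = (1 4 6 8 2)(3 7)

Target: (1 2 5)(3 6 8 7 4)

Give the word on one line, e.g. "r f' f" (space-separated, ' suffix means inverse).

  after r': (1 5 2)(3 7 6 4 8)
  after r': (1 2 5)(3 6 8 7 4)

r' r'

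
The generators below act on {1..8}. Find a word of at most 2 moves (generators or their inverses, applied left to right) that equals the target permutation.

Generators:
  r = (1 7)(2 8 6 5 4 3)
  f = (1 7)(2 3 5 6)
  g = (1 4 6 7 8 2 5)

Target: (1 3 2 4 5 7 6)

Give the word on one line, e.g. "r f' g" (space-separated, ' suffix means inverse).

g r

  after g: (1 4 6 7 8 2 5)
  after r: (1 3 2 4 5 7 6)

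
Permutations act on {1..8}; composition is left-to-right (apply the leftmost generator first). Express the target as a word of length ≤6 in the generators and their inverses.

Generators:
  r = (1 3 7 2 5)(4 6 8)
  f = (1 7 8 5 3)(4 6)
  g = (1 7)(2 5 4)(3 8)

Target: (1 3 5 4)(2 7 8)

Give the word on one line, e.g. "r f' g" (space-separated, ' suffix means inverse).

  after f': (1 3 5 8 7)(4 6)
  after r: (1 7 3)(2 5 4 8)
  after f': (2 8)(4 7 5 6)
  after f': (1 3 5 4)(2 7 8)

f' r f' f'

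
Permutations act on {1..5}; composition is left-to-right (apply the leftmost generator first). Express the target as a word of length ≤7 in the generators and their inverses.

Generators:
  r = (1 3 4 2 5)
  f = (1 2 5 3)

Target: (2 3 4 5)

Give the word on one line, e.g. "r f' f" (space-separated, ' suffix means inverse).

f f r f' r'

  after f: (1 2 5 3)
  after f: (1 5)(2 3)
  after r: (2 4)(3 5)
  after f': (1 3 2 4)
  after r': (2 3 4 5)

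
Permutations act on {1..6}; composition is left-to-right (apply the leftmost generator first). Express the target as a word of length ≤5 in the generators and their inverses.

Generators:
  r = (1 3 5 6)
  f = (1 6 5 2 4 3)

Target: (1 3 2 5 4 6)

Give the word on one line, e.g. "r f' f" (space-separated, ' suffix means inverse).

  after f': (1 3 4 2 5 6)
  after r: (1 5)(2 6 3 4)
  after r: (1 6 5 3 4 2)
  after f': (2 3)(4 5)
  after r: (1 3 2 5 4 6)

f' r r f' r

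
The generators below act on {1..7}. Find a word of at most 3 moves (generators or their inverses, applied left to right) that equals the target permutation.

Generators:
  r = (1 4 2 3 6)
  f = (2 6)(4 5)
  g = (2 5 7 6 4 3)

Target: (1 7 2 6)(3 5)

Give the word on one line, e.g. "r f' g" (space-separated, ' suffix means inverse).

r g' g'

  after r: (1 4 2 3 6)
  after g': (1 6)(2 4 3 7 5)
  after g': (1 7 2 6)(3 5)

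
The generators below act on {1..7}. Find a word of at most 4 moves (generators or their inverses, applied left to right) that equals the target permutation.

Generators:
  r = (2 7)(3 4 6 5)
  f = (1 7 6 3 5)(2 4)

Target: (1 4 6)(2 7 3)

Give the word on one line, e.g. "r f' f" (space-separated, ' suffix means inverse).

f' f' r

  after f': (1 5 3 6 7)(2 4)
  after f': (1 3 7 5 6)
  after r: (1 4 6)(2 7 3)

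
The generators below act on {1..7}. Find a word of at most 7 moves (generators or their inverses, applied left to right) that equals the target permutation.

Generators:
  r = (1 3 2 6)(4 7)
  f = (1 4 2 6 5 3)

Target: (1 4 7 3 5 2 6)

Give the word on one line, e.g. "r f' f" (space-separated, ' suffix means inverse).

  after r: (1 3 2 6)(4 7)
  after r: (1 2)(3 6)
  after r: (1 6 2 3)(4 7)
  after f': (1 2 5 6 4 7)
  after f': (1 4 7 3 5 2 6)

r r r f' f'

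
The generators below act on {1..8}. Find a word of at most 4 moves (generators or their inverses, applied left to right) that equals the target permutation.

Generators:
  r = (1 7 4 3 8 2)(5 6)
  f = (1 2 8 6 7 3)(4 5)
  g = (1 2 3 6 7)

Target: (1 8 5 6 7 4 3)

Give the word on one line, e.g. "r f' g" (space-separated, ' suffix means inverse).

f r' g'

  after f: (1 2 8 6 7 3)(4 5)
  after r': (1 8 5 7 4 6)(2 3)
  after g': (1 8 5 6 7 4 3)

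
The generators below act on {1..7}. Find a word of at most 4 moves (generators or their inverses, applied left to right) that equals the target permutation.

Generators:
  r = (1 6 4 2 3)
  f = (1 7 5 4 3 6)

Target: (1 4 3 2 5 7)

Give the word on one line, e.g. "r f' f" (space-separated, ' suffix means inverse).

r' f'

  after r': (1 3 2 4 6)
  after f': (1 4 3 2 5 7)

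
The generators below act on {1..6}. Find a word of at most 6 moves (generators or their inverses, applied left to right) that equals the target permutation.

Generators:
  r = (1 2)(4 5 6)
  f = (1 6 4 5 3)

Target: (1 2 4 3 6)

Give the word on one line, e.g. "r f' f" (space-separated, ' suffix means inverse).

  after f': (1 3 5 4 6)
  after r': (1 3 4 5 6 2)
  after f: (2 6)(3 5 4)
  after r: (1 2 4 3 6)

f' r' f r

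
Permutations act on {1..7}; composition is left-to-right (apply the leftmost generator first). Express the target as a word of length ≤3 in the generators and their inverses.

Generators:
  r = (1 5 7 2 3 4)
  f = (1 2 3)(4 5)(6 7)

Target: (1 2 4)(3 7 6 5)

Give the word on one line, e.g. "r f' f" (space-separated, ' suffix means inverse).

f' r'

  after f': (1 3 2)(4 5)(6 7)
  after r': (1 2 4)(3 7 6 5)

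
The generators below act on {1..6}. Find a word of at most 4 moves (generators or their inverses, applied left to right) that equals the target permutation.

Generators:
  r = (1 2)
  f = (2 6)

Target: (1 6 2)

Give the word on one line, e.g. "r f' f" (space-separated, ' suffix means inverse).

f r f' r

  after f: (2 6)
  after r: (1 2 6)
  after f': (1 6)
  after r: (1 6 2)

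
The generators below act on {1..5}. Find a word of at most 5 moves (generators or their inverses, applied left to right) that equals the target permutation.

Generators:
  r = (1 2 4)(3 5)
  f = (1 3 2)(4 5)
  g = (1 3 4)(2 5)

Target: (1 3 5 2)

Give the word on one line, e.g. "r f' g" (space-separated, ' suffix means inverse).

  after g': (1 4 3)(2 5)
  after r': (1 2 3 4 5)
  after f': (1 3 5 2)

g' r' f'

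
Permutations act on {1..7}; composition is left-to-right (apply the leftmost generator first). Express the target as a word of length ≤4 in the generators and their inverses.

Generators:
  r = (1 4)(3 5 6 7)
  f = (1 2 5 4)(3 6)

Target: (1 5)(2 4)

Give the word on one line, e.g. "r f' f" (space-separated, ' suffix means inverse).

f' f'

  after f': (1 4 5 2)(3 6)
  after f': (1 5)(2 4)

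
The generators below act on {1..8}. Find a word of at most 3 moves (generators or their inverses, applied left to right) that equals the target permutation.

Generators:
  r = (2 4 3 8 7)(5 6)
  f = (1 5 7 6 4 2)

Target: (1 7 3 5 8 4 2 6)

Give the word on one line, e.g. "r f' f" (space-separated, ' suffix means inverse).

  after r': (2 7 8 3 4)(5 6)
  after f': (1 2 5 7 8 3 6)
  after r': (1 7 3 5 8 4 2 6)

r' f' r'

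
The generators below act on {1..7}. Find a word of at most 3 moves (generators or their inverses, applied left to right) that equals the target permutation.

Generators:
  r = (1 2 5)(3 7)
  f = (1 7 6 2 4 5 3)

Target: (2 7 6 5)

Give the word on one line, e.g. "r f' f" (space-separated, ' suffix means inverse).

f' r f'

  after f': (1 3 5 4 2 6 7)
  after r: (1 7 2 6 3)(4 5)
  after f': (2 7 6 5)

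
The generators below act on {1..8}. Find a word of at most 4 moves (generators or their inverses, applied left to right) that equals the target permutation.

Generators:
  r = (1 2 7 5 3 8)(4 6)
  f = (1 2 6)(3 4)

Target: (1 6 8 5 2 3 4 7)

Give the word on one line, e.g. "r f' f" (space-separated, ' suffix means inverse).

  after f': (1 6 2)(3 4)
  after r': (1 4 5 7 2 8 3 6)
  after r': (1 6 8 5 2 3 4 7)

f' r' r'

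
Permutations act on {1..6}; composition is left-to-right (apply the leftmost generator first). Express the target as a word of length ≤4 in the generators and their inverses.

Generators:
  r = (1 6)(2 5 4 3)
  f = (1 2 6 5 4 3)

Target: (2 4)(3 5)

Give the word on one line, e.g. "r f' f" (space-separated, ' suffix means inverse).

r r

  after r: (1 6)(2 5 4 3)
  after r: (2 4)(3 5)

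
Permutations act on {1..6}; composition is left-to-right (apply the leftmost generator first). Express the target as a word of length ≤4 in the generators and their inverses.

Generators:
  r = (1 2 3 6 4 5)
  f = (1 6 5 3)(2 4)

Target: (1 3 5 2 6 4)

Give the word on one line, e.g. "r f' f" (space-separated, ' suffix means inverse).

f r'

  after f: (1 6 5 3)(2 4)
  after r': (1 3 5 2 6 4)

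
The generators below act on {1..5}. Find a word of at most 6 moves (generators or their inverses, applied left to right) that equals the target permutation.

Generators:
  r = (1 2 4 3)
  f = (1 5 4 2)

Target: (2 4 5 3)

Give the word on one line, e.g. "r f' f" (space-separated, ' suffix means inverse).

r' f' r' f f

  after r': (1 3 4 2)
  after f': (1 3 5)
  after r': (1 4 2)(3 5)
  after f: (1 2 5 3 4)
  after f: (2 4 5 3)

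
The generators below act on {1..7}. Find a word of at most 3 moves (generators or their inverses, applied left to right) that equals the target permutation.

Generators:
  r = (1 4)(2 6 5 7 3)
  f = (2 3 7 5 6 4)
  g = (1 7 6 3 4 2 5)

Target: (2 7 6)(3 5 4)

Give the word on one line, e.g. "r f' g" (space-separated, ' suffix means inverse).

f f

  after f: (2 3 7 5 6 4)
  after f: (2 7 6)(3 5 4)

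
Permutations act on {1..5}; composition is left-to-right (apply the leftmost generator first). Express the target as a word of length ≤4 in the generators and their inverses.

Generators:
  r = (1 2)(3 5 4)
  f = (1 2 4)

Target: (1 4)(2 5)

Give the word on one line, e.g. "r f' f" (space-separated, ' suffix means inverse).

f' r f r'

  after f': (1 4 2)
  after r: (1 3 5 4)
  after f: (1 3 5)(2 4)
  after r': (1 4)(2 5)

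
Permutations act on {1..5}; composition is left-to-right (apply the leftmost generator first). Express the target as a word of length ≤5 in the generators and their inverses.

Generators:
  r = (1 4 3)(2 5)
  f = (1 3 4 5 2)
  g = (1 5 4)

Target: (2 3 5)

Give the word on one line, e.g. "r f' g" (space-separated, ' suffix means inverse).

  after f': (1 2 5 4 3)
  after g': (1 2)(3 4)
  after f: (2 3 5)

f' g' f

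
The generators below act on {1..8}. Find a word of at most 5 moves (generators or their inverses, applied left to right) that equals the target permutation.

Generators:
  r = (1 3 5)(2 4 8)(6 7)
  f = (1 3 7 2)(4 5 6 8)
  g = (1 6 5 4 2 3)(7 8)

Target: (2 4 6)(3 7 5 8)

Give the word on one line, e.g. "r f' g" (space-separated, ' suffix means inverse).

f' g r'

  after f': (1 2 7 3)(4 8 6 5)
  after g: (1 3 6 4 7)(2 8 5)
  after r': (2 4 6)(3 7 5 8)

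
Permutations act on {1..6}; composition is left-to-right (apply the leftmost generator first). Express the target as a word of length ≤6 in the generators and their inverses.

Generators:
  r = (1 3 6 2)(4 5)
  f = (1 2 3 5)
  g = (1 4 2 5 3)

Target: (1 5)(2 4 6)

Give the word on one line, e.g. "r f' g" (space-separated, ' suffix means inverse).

  after r': (1 2 6 3)(4 5)
  after f': (2 6)(3 5 4)
  after r': (1 2 3 4)
  after g': (1 4 3)(2 5)
  after r: (1 5)(2 4 6)

r' f' r' g' r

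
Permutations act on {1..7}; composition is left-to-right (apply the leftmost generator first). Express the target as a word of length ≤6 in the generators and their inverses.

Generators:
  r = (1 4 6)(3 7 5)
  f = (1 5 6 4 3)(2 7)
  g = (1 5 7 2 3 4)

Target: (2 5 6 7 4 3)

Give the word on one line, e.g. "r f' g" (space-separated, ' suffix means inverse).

  after r': (1 6 4)(3 5 7)
  after r': (1 4 6)(3 7 5)
  after f': (1 6 3 2 7)(4 5)
  after r: (2 5 6 7 4 3)

r' r' f' r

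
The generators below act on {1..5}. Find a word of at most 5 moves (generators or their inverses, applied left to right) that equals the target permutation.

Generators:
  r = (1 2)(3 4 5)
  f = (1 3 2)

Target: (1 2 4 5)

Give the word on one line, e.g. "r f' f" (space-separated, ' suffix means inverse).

  after f: (1 3 2)
  after f: (1 2 3)
  after r: (2 4 5 3)
  after f': (1 2 4 5)

f f r f'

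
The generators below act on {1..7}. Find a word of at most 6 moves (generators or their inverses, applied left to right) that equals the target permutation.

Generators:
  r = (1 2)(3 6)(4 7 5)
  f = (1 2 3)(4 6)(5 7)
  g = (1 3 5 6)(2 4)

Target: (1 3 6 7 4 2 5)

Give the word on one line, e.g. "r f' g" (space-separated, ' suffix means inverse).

g' f f r'

  after g': (1 6 5 3)(2 4)
  after f: (1 4 3 2 6 7 5)
  after f: (1 6 5 2 4)
  after r': (1 3 6 7 4 2 5)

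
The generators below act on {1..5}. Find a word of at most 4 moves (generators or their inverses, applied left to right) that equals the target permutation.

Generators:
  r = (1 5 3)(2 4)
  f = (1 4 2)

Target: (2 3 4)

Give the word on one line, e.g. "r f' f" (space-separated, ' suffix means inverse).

r f' r'

  after r: (1 5 3)(2 4)
  after f': (1 5 3 2)
  after r': (2 3 4)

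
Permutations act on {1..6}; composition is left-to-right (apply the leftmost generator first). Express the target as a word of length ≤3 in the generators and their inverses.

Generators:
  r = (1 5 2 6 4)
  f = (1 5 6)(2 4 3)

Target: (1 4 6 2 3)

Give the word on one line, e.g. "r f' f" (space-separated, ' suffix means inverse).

  after f: (1 5 6)(2 4 3)
  after f: (1 6 5)(2 3 4)
  after r: (1 4 6 2 3)

f f r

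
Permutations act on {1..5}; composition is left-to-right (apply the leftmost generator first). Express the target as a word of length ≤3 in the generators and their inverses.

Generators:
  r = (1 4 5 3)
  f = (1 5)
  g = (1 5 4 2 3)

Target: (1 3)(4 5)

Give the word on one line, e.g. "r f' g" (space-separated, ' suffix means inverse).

  after r': (1 3 5 4)
  after f': (1 3)(4 5)

r' f'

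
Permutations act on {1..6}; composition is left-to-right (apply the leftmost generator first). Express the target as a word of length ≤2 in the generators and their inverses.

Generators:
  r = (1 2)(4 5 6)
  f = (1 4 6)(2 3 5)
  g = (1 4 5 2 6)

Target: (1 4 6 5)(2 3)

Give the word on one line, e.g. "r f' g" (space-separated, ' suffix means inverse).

g' f'

  after g': (1 6 2 5 4)
  after f': (1 4 6 5)(2 3)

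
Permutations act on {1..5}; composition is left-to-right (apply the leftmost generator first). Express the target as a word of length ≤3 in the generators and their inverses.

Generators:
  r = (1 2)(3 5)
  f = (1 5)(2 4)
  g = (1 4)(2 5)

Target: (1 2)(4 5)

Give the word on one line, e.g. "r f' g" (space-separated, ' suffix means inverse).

f' g'

  after f': (1 5)(2 4)
  after g': (1 2)(4 5)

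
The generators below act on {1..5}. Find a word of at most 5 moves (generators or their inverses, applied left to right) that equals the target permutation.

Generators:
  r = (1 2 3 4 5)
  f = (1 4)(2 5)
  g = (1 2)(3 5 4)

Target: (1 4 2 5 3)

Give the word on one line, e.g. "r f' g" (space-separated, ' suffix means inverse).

r r r

  after r: (1 2 3 4 5)
  after r: (1 3 5 2 4)
  after r: (1 4 2 5 3)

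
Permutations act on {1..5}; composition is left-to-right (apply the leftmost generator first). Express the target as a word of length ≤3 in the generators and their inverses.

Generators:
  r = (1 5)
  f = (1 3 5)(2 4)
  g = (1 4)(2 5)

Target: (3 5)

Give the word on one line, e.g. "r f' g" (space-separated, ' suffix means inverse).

f r f'

  after f: (1 3 5)(2 4)
  after r: (1 3)(2 4)
  after f': (3 5)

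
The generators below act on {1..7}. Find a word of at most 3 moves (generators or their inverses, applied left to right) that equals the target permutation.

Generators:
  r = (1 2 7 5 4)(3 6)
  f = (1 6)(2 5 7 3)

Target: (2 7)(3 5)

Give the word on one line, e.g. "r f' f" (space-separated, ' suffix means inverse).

f f

  after f: (1 6)(2 5 7 3)
  after f: (2 7)(3 5)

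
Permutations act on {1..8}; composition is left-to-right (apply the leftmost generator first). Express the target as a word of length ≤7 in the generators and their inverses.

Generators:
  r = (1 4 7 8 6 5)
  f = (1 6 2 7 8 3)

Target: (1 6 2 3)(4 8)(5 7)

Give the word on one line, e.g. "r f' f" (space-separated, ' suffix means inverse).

f' r r f' r

  after f': (1 3 8 7 2 6)
  after r: (1 3 6 4 7 2 5)
  after r: (1 3 5 4 8 6 7 2)
  after f': (1 8)(2 3 5 4 7 6)
  after r: (1 6 2 3)(4 8)(5 7)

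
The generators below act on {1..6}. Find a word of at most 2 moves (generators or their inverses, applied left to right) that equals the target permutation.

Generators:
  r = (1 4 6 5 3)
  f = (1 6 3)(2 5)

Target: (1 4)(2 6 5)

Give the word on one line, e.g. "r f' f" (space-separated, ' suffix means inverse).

  after f: (1 6 3)(2 5)
  after r': (1 4)(2 6 5)

f r'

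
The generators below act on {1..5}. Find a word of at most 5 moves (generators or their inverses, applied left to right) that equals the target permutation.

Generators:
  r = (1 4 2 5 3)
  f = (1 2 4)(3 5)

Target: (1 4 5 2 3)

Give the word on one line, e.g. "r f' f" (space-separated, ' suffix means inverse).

r' r' f r f'

  after r': (1 3 5 2 4)
  after r': (1 5 4 3 2)
  after f: (1 3 4 5)
  after r: (2 5 4 3)
  after f': (1 4 5 2 3)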